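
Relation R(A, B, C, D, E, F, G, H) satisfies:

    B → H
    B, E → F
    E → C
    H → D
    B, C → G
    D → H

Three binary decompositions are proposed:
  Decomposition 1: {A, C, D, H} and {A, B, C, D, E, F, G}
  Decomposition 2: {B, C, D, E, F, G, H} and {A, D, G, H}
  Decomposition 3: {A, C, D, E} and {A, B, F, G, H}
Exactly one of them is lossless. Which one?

Decomposition 1: common = {A, C, D}, closure = {A, C, D, H} → lossless.
Decomposition 2: common = {D, G, H}, closure = {D, G, H} → lossy.
Decomposition 3: common = {A}, closure = {A} → lossy.

Decomposition 1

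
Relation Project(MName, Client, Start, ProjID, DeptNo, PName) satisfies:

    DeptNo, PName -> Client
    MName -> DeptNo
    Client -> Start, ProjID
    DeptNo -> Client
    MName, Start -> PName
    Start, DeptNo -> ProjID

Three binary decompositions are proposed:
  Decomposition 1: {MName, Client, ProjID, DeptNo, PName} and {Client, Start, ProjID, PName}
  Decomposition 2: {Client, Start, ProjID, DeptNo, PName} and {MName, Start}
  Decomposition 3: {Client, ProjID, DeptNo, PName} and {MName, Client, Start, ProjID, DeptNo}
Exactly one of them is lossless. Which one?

Decomposition 1

Decomposition 1: common = {Client, ProjID, PName}, closure = {Client, Start, ProjID, PName} → lossless.
Decomposition 2: common = {Start}, closure = {Start} → lossy.
Decomposition 3: common = {Client, ProjID, DeptNo}, closure = {Client, Start, ProjID, DeptNo} → lossy.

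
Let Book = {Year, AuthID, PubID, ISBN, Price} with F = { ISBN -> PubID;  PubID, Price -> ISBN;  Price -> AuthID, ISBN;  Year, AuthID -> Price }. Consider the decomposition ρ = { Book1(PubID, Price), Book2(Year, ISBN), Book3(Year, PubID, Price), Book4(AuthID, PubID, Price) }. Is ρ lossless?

Chase test. Columns are Year, AuthID, PubID, ISBN, Price; row i has aⱼ where attribute j ∈ Booki, else bᵢⱼ.
Initial tableau (one row per fragment):
  row 1: b11 b12 a3 b14 a5
  row 2: a1 b22 b23 a4 b25
  row 3: a1 b32 a3 b34 a5
  row 4: b41 a2 a3 b44 a5
Rows 1 and 3 agree on PubID, Price; apply PubID, Price→ISBN and equate their ISBN entries.
Rows 1 and 4 agree on PubID, Price; apply PubID, Price→ISBN and equate their ISBN entries.
Rows 1 and 3 agree on Price; apply Price→AuthID, ISBN and equate their AuthID, ISBN entries.
Rows 1 and 4 agree on Price; apply Price→AuthID, ISBN and equate their AuthID, ISBN entries.
No row becomes fully distinguished — the join is lossy.

No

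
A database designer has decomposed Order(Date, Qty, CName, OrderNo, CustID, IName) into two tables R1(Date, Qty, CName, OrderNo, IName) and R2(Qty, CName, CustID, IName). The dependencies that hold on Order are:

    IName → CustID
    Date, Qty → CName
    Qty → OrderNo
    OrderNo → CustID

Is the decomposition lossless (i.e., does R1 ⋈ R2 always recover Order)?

Yes

Common attributes: R1 ∩ R2 = {Qty, CName, IName}.
Closure of {Qty, CName, IName}: IName → CustID applies, adding CustID; Qty → OrderNo applies, adding OrderNo. So (Qty, CName, IName)⁺ = {Qty, CName, OrderNo, CustID, IName}.
This closure contains every attribute of R2, so R1 ∩ R2 → R2. The join is lossless.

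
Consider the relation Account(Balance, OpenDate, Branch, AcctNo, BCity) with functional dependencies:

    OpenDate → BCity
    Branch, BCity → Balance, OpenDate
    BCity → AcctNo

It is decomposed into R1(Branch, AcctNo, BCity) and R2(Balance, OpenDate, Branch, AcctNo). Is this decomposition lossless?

Common attributes: R1 ∩ R2 = {Branch, AcctNo}.
No dependency enlarges {Branch, AcctNo}, so (Branch, AcctNo)⁺ = {Branch, AcctNo}.
The closure contains neither all of R1 = {Branch, AcctNo, BCity} nor all of R2 = {Balance, OpenDate, Branch, AcctNo}, so the common attributes are not a superkey of either fragment. The join is lossy.

No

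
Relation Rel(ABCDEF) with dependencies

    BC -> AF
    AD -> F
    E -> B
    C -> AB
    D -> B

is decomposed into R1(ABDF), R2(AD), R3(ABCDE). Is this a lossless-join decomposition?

Yes

Chase test. Columns are ABCDEF; row i has aⱼ where attribute j ∈ Ri, else bᵢⱼ.
Initial tableau (one row per fragment):
  row 1: a1 a2 b13 a4 b15 a6
  row 2: a1 b22 b23 a4 b25 b26
  row 3: a1 a2 a3 a4 a5 b36
Rows 1 and 2 agree on AD; apply AD→F and equate their F entries.
Rows 1 and 3 agree on AD; apply AD→F and equate their F entries.
Rows 1 and 2 agree on D; apply D→B and equate their B entries.
Row 3 is now all distinguished symbols — the join is lossless.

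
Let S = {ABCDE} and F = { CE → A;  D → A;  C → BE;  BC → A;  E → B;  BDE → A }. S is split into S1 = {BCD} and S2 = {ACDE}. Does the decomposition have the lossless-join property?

Yes

Common attributes: S1 ∩ S2 = {CD}.
Closure of {CD}: D → A applies, adding A; C → BE applies, adding BE. So (CD)⁺ = {ABCDE}.
This closure contains every attribute of S1, so S1 ∩ S2 → S1. The join is lossless.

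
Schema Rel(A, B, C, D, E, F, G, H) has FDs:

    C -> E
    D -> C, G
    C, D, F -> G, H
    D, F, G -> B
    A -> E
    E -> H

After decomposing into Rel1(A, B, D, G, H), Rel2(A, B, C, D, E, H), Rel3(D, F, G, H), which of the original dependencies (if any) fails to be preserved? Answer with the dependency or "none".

Check D, F, G → B: no single fragment contains all of {B, D, F, G}, and the restricted closure of {D, F, G} across the fragments never reaches {B}.
C → E is preserved.
D → C, G is preserved.
C, D, F → G, H is preserved.
A → E is preserved.
E → H is preserved.

D, F, G -> B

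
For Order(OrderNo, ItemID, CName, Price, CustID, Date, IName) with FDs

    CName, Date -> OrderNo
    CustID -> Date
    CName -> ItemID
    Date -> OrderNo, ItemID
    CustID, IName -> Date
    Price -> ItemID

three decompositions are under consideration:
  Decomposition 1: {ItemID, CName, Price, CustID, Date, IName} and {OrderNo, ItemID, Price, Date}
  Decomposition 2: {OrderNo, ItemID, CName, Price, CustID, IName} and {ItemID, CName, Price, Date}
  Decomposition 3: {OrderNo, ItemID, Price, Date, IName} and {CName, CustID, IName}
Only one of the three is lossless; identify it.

Decomposition 1: common = {ItemID, Price, Date}, closure = {OrderNo, ItemID, Price, Date} → lossless.
Decomposition 2: common = {ItemID, CName, Price}, closure = {ItemID, CName, Price} → lossy.
Decomposition 3: common = {IName}, closure = {IName} → lossy.

Decomposition 1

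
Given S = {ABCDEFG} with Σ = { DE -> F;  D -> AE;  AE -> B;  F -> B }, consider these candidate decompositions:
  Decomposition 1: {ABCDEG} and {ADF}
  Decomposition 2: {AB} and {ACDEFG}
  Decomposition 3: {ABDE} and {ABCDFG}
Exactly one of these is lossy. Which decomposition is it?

Decomposition 2

Decomposition 1: common = {AD}, closure = {ABDEF} → lossless.
Decomposition 2: common = {A}, closure = {A} → lossy.
Decomposition 3: common = {ABD}, closure = {ABDEF} → lossless.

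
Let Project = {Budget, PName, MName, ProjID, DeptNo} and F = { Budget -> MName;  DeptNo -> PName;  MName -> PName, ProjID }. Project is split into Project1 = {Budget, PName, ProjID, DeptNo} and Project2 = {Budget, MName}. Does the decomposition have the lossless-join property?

Common attributes: Project1 ∩ Project2 = {Budget}.
Closure of {Budget}: Budget → MName applies, adding MName; MName → PName, ProjID applies, adding PName, ProjID. So (Budget)⁺ = {Budget, PName, MName, ProjID}.
This closure contains every attribute of Project2, so Project1 ∩ Project2 → Project2. The join is lossless.

Yes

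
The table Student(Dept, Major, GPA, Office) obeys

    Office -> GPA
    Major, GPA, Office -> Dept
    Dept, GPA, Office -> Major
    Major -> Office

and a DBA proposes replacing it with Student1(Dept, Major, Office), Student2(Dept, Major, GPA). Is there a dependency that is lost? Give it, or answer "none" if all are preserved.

Office -> GPA

Check Office → GPA: no single fragment contains all of {GPA, Office}, and the restricted closure of {Office} across the fragments never reaches {GPA}.
Major, GPA, Office → Dept is preserved.
Dept, GPA, Office → Major is preserved.
Major → Office is preserved.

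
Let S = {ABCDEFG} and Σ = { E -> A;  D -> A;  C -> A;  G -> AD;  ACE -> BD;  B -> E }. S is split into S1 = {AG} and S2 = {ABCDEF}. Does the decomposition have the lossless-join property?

No

Common attributes: S1 ∩ S2 = {A}.
No dependency enlarges {A}, so (A)⁺ = {A}.
The closure contains neither all of S1 = {AG} nor all of S2 = {ABCDEF}, so the common attributes are not a superkey of either fragment. The join is lossy.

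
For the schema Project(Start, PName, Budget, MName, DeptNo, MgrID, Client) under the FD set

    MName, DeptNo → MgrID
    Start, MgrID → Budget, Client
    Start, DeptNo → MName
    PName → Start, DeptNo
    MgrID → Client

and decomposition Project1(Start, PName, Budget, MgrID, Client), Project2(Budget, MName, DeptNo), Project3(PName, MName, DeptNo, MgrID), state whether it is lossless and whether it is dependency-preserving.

lossless but not dependency-preserving

Lossless test (chase): Rows 2 and 3 agree on MName, DeptNo; apply MName, DeptNo→MgrID and equate their MgrID entries. Rows 1 and 3 agree on PName; apply PName→Start, DeptNo and equate their Start, DeptNo entries. Rows 1 and 2 agree on MgrID; apply MgrID→Client and equate their Client entries. Rows 1 and 3 agree on MgrID; apply MgrID→Client and equate their Client entries. Rows 1 and 3 agree on Start, MgrID; apply Start, MgrID→Budget, Client and equate their Budget, Client entries. Rows 1 and 3 agree on Start, DeptNo; apply Start, DeptNo→MName and equate their MName entries. Row 1 is now all distinguished symbols — the join is lossless.
Dependency preservation: the restricted closure of {Start, DeptNo} across the fragments never reaches {MName}, so Start, DeptNo → MName cannot be enforced without a join — not preserved.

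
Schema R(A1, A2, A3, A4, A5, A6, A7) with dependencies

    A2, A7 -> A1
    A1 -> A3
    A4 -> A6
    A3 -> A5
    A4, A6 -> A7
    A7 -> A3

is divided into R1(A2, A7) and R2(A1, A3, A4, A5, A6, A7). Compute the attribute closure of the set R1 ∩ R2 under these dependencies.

R1 ∩ R2 = {A7}.
A7 → A3 applies, adding A3
A3 → A5 applies, adding A5
Closure: {A3, A5, A7}.

A3, A5, A7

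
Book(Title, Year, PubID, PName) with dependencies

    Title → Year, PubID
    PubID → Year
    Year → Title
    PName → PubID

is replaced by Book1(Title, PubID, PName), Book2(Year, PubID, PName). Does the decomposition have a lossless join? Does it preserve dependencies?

Lossless test: (PubID, PName)⁺ = {Title, Year, PubID, PName}, which contains all of one fragment — lossless.
Dependency preservation: Title → Year, PubID; Year → Title are not contained in any single fragment, but the restricted closure of each left-hand side across the fragments still reaches the right-hand side; the remaining FDs each lie inside some fragment. All dependencies are preserved.

lossless and dependency-preserving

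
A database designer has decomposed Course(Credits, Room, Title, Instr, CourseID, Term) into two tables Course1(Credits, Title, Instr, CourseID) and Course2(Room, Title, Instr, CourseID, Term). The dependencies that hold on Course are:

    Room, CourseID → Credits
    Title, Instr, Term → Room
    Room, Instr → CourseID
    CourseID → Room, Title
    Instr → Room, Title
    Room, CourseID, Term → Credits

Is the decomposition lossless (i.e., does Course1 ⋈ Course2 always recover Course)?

Yes

Common attributes: Course1 ∩ Course2 = {Title, Instr, CourseID}.
Closure of {Title, Instr, CourseID}: CourseID → Room, Title applies, adding Room; Room, CourseID → Credits applies, adding Credits. So (Title, Instr, CourseID)⁺ = {Credits, Room, Title, Instr, CourseID}.
This closure contains every attribute of Course1, so Course1 ∩ Course2 → Course1. The join is lossless.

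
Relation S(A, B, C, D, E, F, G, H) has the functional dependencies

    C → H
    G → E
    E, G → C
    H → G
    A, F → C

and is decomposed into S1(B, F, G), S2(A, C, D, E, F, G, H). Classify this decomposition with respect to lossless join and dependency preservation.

lossy but dependency-preserving

Lossless test: (F, G)⁺ = {C, E, F, G, H}, which is a superkey of neither fragment — lossy.
Dependency preservation: every FD's attributes lie within a single fragment, so each can be enforced locally — preserved.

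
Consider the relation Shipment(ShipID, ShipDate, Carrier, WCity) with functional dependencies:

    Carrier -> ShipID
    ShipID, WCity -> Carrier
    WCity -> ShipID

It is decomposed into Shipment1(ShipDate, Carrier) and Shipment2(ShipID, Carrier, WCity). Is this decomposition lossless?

Common attributes: Shipment1 ∩ Shipment2 = {Carrier}.
Closure of {Carrier}: Carrier → ShipID applies, adding ShipID. So (Carrier)⁺ = {ShipID, Carrier}.
The closure contains neither all of Shipment1 = {ShipDate, Carrier} nor all of Shipment2 = {ShipID, Carrier, WCity}, so the common attributes are not a superkey of either fragment. The join is lossy.

No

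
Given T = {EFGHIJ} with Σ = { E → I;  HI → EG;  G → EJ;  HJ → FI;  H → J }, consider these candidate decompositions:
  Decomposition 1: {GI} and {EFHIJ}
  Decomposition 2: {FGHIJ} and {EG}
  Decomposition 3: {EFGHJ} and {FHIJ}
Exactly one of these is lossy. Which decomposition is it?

Decomposition 1

Decomposition 1: common = {I}, closure = {I} → lossy.
Decomposition 2: common = {G}, closure = {EGIJ} → lossless.
Decomposition 3: common = {FHJ}, closure = {EFGHIJ} → lossless.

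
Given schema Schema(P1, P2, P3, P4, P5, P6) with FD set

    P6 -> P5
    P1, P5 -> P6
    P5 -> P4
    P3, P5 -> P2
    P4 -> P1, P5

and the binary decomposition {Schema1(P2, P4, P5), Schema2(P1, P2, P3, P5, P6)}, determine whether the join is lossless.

Common attributes: Schema1 ∩ Schema2 = {P2, P5}.
Closure of {P2, P5}: P5 → P4 applies, adding P4; P4 → P1, P5 applies, adding P1; P1, P5 → P6 applies, adding P6. So (P2, P5)⁺ = {P1, P2, P4, P5, P6}.
This closure contains every attribute of Schema1, so Schema1 ∩ Schema2 → Schema1. The join is lossless.

Yes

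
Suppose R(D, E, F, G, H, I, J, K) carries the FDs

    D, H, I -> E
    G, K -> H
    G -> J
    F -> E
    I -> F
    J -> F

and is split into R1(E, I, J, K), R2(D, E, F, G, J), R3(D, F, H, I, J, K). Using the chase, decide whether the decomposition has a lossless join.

No

Chase test. Columns are D, E, F, G, H, I, J, K; row i has aⱼ where attribute j ∈ Ri, else bᵢⱼ.
Initial tableau (one row per fragment):
  row 1: b11 a2 b13 b14 b15 a6 a7 a8
  row 2: a1 a2 a3 a4 b25 b26 a7 b28
  row 3: a1 b32 a3 b34 a5 a6 a7 a8
Rows 2 and 3 agree on F; apply F→E and equate their E entries.
Rows 1 and 3 agree on I; apply I→F and equate their F entries.
No row becomes fully distinguished — the join is lossy.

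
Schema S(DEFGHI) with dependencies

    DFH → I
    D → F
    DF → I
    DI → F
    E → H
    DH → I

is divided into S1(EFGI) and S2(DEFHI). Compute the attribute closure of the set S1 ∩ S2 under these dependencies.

S1 ∩ S2 = {EFI}.
E → H applies, adding H
Closure: {EFHI}.

EFHI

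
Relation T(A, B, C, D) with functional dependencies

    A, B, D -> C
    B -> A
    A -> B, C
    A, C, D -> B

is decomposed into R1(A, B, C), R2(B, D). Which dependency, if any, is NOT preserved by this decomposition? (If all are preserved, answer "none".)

A, B, D → C: restricted closure across fragments reaches C.
B → A lies within R1.
A → B, C lies within R1.
A, C, D → B: restricted closure across fragments reaches B.
Every dependency is enforceable on the fragments, so the decomposition is dependency-preserving.

none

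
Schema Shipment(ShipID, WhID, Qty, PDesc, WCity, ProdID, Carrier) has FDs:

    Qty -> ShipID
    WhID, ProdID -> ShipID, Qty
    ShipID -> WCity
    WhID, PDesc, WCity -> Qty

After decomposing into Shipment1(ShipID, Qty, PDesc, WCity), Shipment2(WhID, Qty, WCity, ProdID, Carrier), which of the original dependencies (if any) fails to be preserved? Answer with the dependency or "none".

Check WhID, PDesc, WCity → Qty: no single fragment contains all of {WhID, Qty, PDesc, WCity}, and the restricted closure of {WhID, PDesc, WCity} across the fragments never reaches {Qty}.
Qty → ShipID is preserved.
WhID, ProdID → ShipID, Qty is preserved.
ShipID → WCity is preserved.

WhID, PDesc, WCity -> Qty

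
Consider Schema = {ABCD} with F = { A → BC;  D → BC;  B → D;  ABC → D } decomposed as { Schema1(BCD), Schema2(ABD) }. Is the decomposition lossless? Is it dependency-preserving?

Lossless test: (BD)⁺ = {BCD}, which contains all of one fragment — lossless.
Dependency preservation: A → BC; ABC → D are not contained in any single fragment, but the restricted closure of each left-hand side across the fragments still reaches the right-hand side; the remaining FDs each lie inside some fragment. All dependencies are preserved.

lossless and dependency-preserving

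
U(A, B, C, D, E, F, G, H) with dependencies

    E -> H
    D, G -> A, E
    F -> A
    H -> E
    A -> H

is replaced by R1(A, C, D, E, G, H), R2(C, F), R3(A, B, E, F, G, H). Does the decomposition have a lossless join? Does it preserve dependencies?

lossy but dependency-preserving

Lossless test (chase): Rows 2 and 3 agree on F; apply F→A and equate their A entries. Rows 1 and 2 agree on A; apply A→H and equate their H entries. Rows 1 and 2 agree on H; apply H→E and equate their E entries. No row becomes fully distinguished — the join is lossy.
Dependency preservation: every FD's attributes lie within a single fragment, so each can be enforced locally — preserved.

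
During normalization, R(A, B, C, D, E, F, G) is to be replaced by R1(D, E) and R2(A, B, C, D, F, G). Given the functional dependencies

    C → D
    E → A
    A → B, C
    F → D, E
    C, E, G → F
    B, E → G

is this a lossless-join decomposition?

Common attributes: R1 ∩ R2 = {D}.
No dependency enlarges {D}, so (D)⁺ = {D}.
The closure contains neither all of R1 = {D, E} nor all of R2 = {A, B, C, D, F, G}, so the common attributes are not a superkey of either fragment. The join is lossy.

No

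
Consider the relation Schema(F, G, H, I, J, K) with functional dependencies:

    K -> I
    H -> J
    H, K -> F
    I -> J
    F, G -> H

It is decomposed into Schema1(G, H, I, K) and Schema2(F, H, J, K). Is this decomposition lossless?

Common attributes: Schema1 ∩ Schema2 = {H, K}.
Closure of {H, K}: K → I applies, adding I; H → J applies, adding J; H, K → F applies, adding F. So (H, K)⁺ = {F, H, I, J, K}.
This closure contains every attribute of Schema2, so Schema1 ∩ Schema2 → Schema2. The join is lossless.

Yes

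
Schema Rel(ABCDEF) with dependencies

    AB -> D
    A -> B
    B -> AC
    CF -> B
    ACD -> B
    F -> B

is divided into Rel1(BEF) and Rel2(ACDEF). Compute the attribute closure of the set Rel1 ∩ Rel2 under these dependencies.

ABCDEF

Rel1 ∩ Rel2 = {EF}.
F → B applies, adding B
B → AC applies, adding AC
AB → D applies, adding D
Closure: {ABCDEF}.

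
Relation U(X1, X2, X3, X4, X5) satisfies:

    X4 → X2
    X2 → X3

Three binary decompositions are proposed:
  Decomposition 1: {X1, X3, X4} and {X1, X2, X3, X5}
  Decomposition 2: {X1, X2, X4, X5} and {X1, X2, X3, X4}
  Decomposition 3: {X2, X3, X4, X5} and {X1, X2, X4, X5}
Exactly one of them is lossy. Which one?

Decomposition 1

Decomposition 1: common = {X1, X3}, closure = {X1, X3} → lossy.
Decomposition 2: common = {X1, X2, X4}, closure = {X1, X2, X3, X4} → lossless.
Decomposition 3: common = {X2, X4, X5}, closure = {X2, X3, X4, X5} → lossless.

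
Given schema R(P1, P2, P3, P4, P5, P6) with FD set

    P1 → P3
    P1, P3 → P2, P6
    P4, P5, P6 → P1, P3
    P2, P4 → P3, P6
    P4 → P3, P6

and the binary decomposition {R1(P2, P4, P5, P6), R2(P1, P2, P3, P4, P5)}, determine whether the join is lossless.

Yes

Common attributes: R1 ∩ R2 = {P2, P4, P5}.
Closure of {P2, P4, P5}: P2, P4 → P3, P6 applies, adding P3, P6; P4, P5, P6 → P1, P3 applies, adding P1. So (P2, P4, P5)⁺ = {P1, P2, P3, P4, P5, P6}.
This closure contains every attribute of R1, so R1 ∩ R2 → R1. The join is lossless.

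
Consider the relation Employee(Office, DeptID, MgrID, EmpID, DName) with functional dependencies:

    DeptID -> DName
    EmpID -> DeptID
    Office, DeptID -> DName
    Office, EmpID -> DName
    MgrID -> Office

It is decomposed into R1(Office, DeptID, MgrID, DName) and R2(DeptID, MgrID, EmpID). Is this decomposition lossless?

Common attributes: R1 ∩ R2 = {DeptID, MgrID}.
Closure of {DeptID, MgrID}: DeptID → DName applies, adding DName; MgrID → Office applies, adding Office. So (DeptID, MgrID)⁺ = {Office, DeptID, MgrID, DName}.
This closure contains every attribute of R1, so R1 ∩ R2 → R1. The join is lossless.

Yes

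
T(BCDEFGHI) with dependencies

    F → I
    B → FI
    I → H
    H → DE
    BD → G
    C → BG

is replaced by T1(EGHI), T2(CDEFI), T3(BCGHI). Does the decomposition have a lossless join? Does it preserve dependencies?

Lossless test (chase): Rows 1 and 2 agree on I; apply I→H and equate their H entries. Rows 1 and 2 agree on H; apply H→DE and equate their DE entries. Rows 1 and 3 agree on H; apply H→DE and equate their DE entries. Rows 2 and 3 agree on C; apply C→BG and equate their BG entries. Rows 2 and 3 agree on B; apply B→FI and equate their FI entries. Row 2 is now all distinguished symbols — the join is lossless.
Dependency preservation: the restricted closure of {B} across the fragments never reaches {FI}, so B → FI cannot be enforced without a join — not preserved.

lossless but not dependency-preserving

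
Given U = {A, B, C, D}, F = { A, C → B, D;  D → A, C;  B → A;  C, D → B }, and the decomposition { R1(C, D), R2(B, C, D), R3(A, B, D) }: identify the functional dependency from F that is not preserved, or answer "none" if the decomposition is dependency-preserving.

A, C → B, D

Check A, C → B, D: no single fragment contains all of {A, B, C, D}, and the restricted closure of {A, C} across the fragments never reaches {B, D}.
D → A, C is preserved.
B → A is preserved.
C, D → B is preserved.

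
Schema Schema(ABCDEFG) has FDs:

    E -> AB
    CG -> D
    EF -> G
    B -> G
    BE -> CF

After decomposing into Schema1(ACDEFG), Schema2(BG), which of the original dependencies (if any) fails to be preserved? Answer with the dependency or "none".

Check E → AB: no single fragment contains all of {ABE}, and the restricted closure of {E} across the fragments never reaches {AB}.
CG → D is preserved.
EF → G is preserved.
B → G is preserved.
BE → CF is preserved.

E -> AB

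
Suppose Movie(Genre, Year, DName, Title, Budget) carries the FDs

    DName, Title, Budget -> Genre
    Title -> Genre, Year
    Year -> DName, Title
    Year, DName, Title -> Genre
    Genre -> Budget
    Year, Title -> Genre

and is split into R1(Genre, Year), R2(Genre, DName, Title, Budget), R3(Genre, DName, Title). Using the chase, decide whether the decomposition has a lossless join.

No

Chase test. Columns are Genre, Year, DName, Title, Budget; row i has aⱼ where attribute j ∈ Ri, else bᵢⱼ.
Initial tableau (one row per fragment):
  row 1: a1 a2 b13 b14 b15
  row 2: a1 b22 a3 a4 a5
  row 3: a1 b32 a3 a4 b35
Rows 2 and 3 agree on Title; apply Title→Genre, Year and equate their Genre, Year entries.
Rows 1 and 2 agree on Genre; apply Genre→Budget and equate their Budget entries.
Rows 1 and 3 agree on Genre; apply Genre→Budget and equate their Budget entries.
No row becomes fully distinguished — the join is lossy.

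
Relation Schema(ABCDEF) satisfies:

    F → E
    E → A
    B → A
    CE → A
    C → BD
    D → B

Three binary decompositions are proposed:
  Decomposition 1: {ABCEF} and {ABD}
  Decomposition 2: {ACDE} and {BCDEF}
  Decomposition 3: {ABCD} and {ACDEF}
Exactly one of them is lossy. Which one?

Decomposition 1: common = {AB}, closure = {AB} → lossy.
Decomposition 2: common = {CDE}, closure = {ABCDE} → lossless.
Decomposition 3: common = {ACD}, closure = {ABCD} → lossless.

Decomposition 1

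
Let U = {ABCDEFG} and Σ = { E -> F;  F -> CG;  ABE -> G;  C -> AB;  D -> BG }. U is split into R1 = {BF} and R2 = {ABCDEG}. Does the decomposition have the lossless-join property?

Common attributes: R1 ∩ R2 = {B}.
No dependency enlarges {B}, so (B)⁺ = {B}.
The closure contains neither all of R1 = {BF} nor all of R2 = {ABCDEG}, so the common attributes are not a superkey of either fragment. The join is lossy.

No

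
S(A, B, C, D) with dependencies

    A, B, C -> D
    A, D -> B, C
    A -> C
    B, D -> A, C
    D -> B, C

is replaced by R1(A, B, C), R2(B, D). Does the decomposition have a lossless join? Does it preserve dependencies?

lossy and not dependency-preserving

Lossless test: (B)⁺ = {B}, which is a superkey of neither fragment — lossy.
Dependency preservation: the restricted closure of {A, B, C} across the fragments never reaches {D}, so A, B, C → D cannot be enforced without a join — not preserved.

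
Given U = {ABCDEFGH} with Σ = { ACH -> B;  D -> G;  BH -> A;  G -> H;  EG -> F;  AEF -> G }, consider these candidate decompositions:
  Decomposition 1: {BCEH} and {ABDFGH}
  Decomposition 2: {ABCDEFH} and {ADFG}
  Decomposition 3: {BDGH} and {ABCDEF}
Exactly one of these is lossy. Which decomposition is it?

Decomposition 1

Decomposition 1: common = {BH}, closure = {ABH} → lossy.
Decomposition 2: common = {ADF}, closure = {ADFGH} → lossless.
Decomposition 3: common = {BD}, closure = {ABDGH} → lossless.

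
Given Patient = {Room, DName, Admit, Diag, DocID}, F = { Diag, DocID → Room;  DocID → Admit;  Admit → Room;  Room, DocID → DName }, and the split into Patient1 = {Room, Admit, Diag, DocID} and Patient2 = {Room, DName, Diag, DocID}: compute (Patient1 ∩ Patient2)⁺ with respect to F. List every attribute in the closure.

Room, DName, Admit, Diag, DocID

Patient1 ∩ Patient2 = {Room, Diag, DocID}.
DocID → Admit applies, adding Admit
Room, DocID → DName applies, adding DName
Closure: {Room, DName, Admit, Diag, DocID}.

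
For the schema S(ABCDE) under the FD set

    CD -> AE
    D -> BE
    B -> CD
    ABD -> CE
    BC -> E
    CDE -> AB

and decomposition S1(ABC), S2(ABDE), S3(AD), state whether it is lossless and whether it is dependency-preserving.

lossless and dependency-preserving

Lossless test (chase): Rows 2 and 3 agree on D; apply D→BE and equate their BE entries. Rows 1 and 2 agree on B; apply B→CD and equate their CD entries. Rows 1 and 3 agree on B; apply B→CD and equate their CD entries. Rows 1 and 2 agree on ABD; apply ABD→CE and equate their CE entries. Row 1 is now all distinguished symbols — the join is lossless.
Dependency preservation: CD → AE; B → CD; ABD → CE; BC → E; CDE → AB are not contained in any single fragment, but the restricted closure of each left-hand side across the fragments still reaches the right-hand side; the remaining FDs each lie inside some fragment. All dependencies are preserved.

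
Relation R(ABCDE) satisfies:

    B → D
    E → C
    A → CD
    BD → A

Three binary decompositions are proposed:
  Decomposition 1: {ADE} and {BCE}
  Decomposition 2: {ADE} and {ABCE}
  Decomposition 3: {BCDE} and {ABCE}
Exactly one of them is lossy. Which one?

Decomposition 1

Decomposition 1: common = {E}, closure = {CE} → lossy.
Decomposition 2: common = {AE}, closure = {ACDE} → lossless.
Decomposition 3: common = {BCE}, closure = {ABCDE} → lossless.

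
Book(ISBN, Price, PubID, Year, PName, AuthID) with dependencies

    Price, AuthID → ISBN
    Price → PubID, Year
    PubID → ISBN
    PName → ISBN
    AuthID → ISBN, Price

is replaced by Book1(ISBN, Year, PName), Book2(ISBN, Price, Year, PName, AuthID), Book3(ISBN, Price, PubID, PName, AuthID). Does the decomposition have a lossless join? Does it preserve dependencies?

lossless and dependency-preserving

Lossless test (chase): Rows 2 and 3 agree on Price; apply Price→PubID, Year and equate their PubID, Year entries. Row 2 is now all distinguished symbols — the join is lossless.
Dependency preservation: Price → PubID, Year is not contained in any single fragment, but the restricted closure of its left-hand side across the fragments still reaches the right-hand side; the remaining FDs each lie inside some fragment. All dependencies are preserved.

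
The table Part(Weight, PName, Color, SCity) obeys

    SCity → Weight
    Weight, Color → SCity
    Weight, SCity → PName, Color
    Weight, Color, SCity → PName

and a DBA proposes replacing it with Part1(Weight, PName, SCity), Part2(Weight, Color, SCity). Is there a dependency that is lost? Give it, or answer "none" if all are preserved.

none

SCity → Weight lies within Part1.
Weight, Color → SCity lies within Part2.
Weight, SCity → PName, Color: restricted closure across fragments reaches PName, Color.
Weight, Color, SCity → PName: restricted closure across fragments reaches PName.
Every dependency is enforceable on the fragments, so the decomposition is dependency-preserving.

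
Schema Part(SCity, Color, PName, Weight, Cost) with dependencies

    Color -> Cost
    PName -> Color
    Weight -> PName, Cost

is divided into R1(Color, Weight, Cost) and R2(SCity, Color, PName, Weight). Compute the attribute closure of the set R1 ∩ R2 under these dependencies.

Color, PName, Weight, Cost

R1 ∩ R2 = {Color, Weight}.
Color → Cost applies, adding Cost
Weight → PName, Cost applies, adding PName
Closure: {Color, PName, Weight, Cost}.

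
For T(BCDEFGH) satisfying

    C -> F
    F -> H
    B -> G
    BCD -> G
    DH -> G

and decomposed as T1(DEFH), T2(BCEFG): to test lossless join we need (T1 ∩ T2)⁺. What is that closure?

T1 ∩ T2 = {EF}.
F → H applies, adding H
Closure: {EFH}.

EFH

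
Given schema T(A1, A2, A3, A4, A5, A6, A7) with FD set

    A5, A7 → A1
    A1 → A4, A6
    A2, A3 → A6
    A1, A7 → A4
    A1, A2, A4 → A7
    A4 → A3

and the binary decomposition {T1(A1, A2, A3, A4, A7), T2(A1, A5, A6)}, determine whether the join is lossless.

Common attributes: T1 ∩ T2 = {A1}.
Closure of {A1}: A1 → A4, A6 applies, adding A4, A6; A4 → A3 applies, adding A3. So (A1)⁺ = {A1, A3, A4, A6}.
The closure contains neither all of T1 = {A1, A2, A3, A4, A7} nor all of T2 = {A1, A5, A6}, so the common attributes are not a superkey of either fragment. The join is lossy.

No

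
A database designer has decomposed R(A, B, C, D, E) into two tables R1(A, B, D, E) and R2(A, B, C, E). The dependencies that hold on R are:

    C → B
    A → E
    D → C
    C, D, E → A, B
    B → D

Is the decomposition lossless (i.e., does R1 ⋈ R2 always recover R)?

Yes

Common attributes: R1 ∩ R2 = {A, B, E}.
Closure of {A, B, E}: B → D applies, adding D; D → C applies, adding C. So (A, B, E)⁺ = {A, B, C, D, E}.
This closure contains every attribute of R1, so R1 ∩ R2 → R1. The join is lossless.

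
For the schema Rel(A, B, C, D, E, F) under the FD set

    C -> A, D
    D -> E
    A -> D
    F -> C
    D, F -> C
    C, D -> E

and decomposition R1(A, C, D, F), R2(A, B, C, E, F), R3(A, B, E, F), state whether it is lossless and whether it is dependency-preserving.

Lossless test (chase): Rows 1 and 2 agree on C; apply C→A, D and equate their A, D entries. Rows 1 and 2 agree on D; apply D→E and equate their E entries. Rows 1 and 3 agree on A; apply A→D and equate their D entries. Rows 1 and 3 agree on F; apply F→C and equate their C entries. Row 2 is now all distinguished symbols — the join is lossless.
Dependency preservation: the restricted closure of {D} across the fragments never reaches {E}, so D → E cannot be enforced without a join — not preserved.

lossless but not dependency-preserving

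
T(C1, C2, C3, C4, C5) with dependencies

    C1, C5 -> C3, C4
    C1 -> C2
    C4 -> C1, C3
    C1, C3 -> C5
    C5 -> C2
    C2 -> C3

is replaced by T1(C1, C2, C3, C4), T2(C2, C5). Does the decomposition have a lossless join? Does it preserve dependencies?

Lossless test: (C2)⁺ = {C2, C3}, which is a superkey of neither fragment — lossy.
Dependency preservation: the restricted closure of {C1, C3} across the fragments never reaches {C5}, so C1, C3 → C5 cannot be enforced without a join — not preserved.

lossy and not dependency-preserving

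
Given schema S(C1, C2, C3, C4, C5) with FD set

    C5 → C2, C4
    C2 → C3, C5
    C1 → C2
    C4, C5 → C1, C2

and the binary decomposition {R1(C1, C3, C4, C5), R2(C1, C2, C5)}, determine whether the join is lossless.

Yes

Common attributes: R1 ∩ R2 = {C1, C5}.
Closure of {C1, C5}: C5 → C2, C4 applies, adding C2, C4; C2 → C3, C5 applies, adding C3. So (C1, C5)⁺ = {C1, C2, C3, C4, C5}.
This closure contains every attribute of R1, so R1 ∩ R2 → R1. The join is lossless.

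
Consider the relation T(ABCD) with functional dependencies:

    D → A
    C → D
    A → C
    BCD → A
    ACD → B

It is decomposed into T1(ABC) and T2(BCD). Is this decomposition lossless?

Common attributes: T1 ∩ T2 = {BC}.
Closure of {BC}: C → D applies, adding D; BCD → A applies, adding A. So (BC)⁺ = {ABCD}.
This closure contains every attribute of T1, so T1 ∩ T2 → T1. The join is lossless.

Yes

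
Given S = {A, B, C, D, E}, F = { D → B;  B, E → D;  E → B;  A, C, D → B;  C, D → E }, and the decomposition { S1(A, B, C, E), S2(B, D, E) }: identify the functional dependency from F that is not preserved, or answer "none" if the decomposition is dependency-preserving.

C, D → E

Check C, D → E: no single fragment contains all of {C, D, E}, and the restricted closure of {C, D} across the fragments never reaches {E}.
D → B is preserved.
B, E → D is preserved.
E → B is preserved.
A, C, D → B is preserved.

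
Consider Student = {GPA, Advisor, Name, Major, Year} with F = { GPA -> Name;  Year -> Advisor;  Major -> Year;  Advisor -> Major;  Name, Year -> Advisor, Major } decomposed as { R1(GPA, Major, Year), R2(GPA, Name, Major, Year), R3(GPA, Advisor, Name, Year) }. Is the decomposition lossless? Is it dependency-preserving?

Lossless test (chase): Rows 1 and 2 agree on GPA; apply GPA→Name and equate their Name entries. Rows 1 and 2 agree on Year; apply Year→Advisor and equate their Advisor entries. Rows 1 and 3 agree on Year; apply Year→Advisor and equate their Advisor entries. Rows 1 and 3 agree on Advisor; apply Advisor→Major and equate their Major entries. Row 1 is now all distinguished symbols — the join is lossless.
Dependency preservation: Advisor → Major; Name, Year → Advisor, Major are not contained in any single fragment, but the restricted closure of each left-hand side across the fragments still reaches the right-hand side; the remaining FDs each lie inside some fragment. All dependencies are preserved.

lossless and dependency-preserving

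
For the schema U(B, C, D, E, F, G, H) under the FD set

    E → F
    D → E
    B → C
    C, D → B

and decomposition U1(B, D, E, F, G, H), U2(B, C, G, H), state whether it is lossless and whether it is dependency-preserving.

lossless but not dependency-preserving

Lossless test: (B, G, H)⁺ = {B, C, G, H}, which contains all of one fragment — lossless.
Dependency preservation: the restricted closure of {C, D} across the fragments never reaches {B}, so C, D → B cannot be enforced without a join — not preserved.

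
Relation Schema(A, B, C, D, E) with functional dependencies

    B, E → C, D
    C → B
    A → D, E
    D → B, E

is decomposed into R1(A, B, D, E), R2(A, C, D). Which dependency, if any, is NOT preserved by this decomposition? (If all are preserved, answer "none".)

Check C → B: no single fragment contains all of {B, C}, and the restricted closure of {C} across the fragments never reaches {B}.
B, E → C, D is preserved.
A → D, E is preserved.
D → B, E is preserved.

C → B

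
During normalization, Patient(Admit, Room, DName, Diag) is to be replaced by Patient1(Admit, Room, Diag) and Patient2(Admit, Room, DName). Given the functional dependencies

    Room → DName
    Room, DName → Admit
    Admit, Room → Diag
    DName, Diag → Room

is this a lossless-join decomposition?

Yes

Common attributes: Patient1 ∩ Patient2 = {Admit, Room}.
Closure of {Admit, Room}: Room → DName applies, adding DName; Admit, Room → Diag applies, adding Diag. So (Admit, Room)⁺ = {Admit, Room, DName, Diag}.
This closure contains every attribute of Patient1, so Patient1 ∩ Patient2 → Patient1. The join is lossless.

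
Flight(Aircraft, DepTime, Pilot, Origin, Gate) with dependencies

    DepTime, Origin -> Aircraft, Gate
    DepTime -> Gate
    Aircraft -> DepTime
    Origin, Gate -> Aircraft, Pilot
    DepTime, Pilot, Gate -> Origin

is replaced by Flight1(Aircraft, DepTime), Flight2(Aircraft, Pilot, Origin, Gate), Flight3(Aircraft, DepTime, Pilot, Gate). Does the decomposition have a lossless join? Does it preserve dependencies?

Lossless test (chase): Rows 1 and 3 agree on DepTime; apply DepTime→Gate and equate their Gate entries. Rows 1 and 2 agree on Aircraft; apply Aircraft→DepTime and equate their DepTime entries. Rows 2 and 3 agree on DepTime, Pilot, Gate; apply DepTime, Pilot, Gate→Origin and equate their Origin entries. Row 2 is now all distinguished symbols — the join is lossless.
Dependency preservation: DepTime, Origin → Aircraft, Gate; DepTime, Pilot, Gate → Origin are not contained in any single fragment, but the restricted closure of each left-hand side across the fragments still reaches the right-hand side; the remaining FDs each lie inside some fragment. All dependencies are preserved.

lossless and dependency-preserving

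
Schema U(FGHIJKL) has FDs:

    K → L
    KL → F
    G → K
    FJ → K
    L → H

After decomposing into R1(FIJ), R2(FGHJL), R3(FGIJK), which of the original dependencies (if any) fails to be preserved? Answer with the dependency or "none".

K → L

Check K → L: no single fragment contains all of {KL}, and the restricted closure of {K} across the fragments never reaches {L}.
KL → F is preserved.
G → K is preserved.
FJ → K is preserved.
L → H is preserved.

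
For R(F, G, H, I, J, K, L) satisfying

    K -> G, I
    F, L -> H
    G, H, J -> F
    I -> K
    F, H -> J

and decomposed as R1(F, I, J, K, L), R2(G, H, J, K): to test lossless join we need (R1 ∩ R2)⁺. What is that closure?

G, I, J, K

R1 ∩ R2 = {J, K}.
K → G, I applies, adding G, I
Closure: {G, I, J, K}.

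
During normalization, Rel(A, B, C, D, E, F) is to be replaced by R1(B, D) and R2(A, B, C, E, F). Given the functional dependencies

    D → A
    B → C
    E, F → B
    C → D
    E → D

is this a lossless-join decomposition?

Yes

Common attributes: R1 ∩ R2 = {B}.
Closure of {B}: B → C applies, adding C; C → D applies, adding D; D → A applies, adding A. So (B)⁺ = {A, B, C, D}.
This closure contains every attribute of R1, so R1 ∩ R2 → R1. The join is lossless.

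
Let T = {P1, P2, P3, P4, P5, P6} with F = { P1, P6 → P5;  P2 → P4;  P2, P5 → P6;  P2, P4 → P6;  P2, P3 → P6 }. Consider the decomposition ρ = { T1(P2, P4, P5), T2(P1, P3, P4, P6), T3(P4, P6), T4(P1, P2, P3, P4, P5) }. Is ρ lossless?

No

Chase test. Columns are P1, P2, P3, P4, P5, P6; row i has aⱼ where attribute j ∈ Ti, else bᵢⱼ.
Initial tableau (one row per fragment):
  row 1: b11 a2 b13 a4 a5 b16
  row 2: a1 b22 a3 a4 b25 a6
  row 3: b31 b32 b33 a4 b35 a6
  row 4: a1 a2 a3 a4 a5 b46
Rows 1 and 4 agree on P2, P5; apply P2, P5→P6 and equate their P6 entries.
No row becomes fully distinguished — the join is lossy.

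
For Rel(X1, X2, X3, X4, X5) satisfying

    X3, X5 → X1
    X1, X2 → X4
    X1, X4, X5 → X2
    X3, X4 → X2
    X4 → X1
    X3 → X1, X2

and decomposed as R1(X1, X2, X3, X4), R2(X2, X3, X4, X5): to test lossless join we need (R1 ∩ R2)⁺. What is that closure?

X1, X2, X3, X4

R1 ∩ R2 = {X2, X3, X4}.
X4 → X1 applies, adding X1
Closure: {X1, X2, X3, X4}.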